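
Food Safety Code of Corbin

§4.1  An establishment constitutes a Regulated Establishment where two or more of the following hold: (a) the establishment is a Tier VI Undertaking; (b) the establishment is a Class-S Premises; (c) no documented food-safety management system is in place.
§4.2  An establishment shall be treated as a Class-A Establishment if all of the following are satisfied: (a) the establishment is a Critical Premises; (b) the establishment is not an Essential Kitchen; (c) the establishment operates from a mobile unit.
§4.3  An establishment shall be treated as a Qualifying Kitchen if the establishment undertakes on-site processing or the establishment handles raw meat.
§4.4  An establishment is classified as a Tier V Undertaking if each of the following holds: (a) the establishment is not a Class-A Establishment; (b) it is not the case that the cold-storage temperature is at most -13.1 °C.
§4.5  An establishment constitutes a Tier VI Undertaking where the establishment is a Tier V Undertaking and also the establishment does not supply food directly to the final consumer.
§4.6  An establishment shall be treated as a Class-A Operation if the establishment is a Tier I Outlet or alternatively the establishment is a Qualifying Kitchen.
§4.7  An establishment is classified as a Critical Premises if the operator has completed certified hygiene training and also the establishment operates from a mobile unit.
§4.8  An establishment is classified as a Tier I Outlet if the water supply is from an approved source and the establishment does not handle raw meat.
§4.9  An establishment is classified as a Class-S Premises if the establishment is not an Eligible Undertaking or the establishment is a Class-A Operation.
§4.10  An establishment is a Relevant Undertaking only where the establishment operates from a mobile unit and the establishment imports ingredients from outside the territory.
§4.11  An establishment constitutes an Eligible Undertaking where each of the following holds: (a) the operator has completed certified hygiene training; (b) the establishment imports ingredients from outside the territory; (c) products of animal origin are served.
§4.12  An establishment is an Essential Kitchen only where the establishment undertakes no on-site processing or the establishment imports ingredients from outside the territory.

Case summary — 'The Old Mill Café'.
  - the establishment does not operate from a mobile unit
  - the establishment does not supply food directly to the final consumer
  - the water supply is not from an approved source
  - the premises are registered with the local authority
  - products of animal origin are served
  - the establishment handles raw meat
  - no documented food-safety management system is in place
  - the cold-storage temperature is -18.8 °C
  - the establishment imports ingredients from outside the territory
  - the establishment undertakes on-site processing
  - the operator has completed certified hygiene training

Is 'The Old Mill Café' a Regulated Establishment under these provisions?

Yes

Under §4.7: the operator has completed certified hygiene training? yes; and the establishment operates from a mobile unit? no. So the establishment is not a Critical Premises.
Under §4.12: the establishment undertakes no on-site processing? no; or the establishment imports ingredients from outside the territory? yes. So the establishment is an Essential Kitchen.
Under §4.2: Critical Premises (§4.7)? no; and not an Essential Kitchen (§4.12)? no; and the establishment operates from a mobile unit? no. So the establishment is not a Class-A Establishment.
Under §4.4: not a Class-A Establishment (§4.2)? yes; and cold-storage temperature: -18.8 °C ≤ -13.1 °C? yes, so negated condition no. So the establishment is not a Tier V Undertaking.
Under §4.5: Tier V Undertaking (§4.4)? no; and the establishment does not supply food directly to the final consumer? yes. So the establishment is not a Tier VI Undertaking.
Under §4.11: the operator has completed certified hygiene training? yes; and the establishment imports ingredients from outside the territory? yes; and products of animal origin are served? yes. So the establishment is an Eligible Undertaking.
Under §4.8: the water supply is from an approved source? no; and the establishment does not handle raw meat? no. So the establishment is not a Tier I Outlet.
Under §4.3: the establishment undertakes on-site processing? yes; or the establishment handles raw meat? yes. So the establishment is a Qualifying Kitchen.
Under §4.6: Tier I Outlet (§4.8)? no; or Qualifying Kitchen (§4.3)? yes. So the establishment is a Class-A Operation.
Under §4.9: not an Eligible Undertaking (§4.11)? no; or Class-A Operation (§4.6)? yes. So the establishment is a Class-S Premises.
Under §4.1: Tier VI Undertaking (§4.5)? no; Class-S Premises (§4.9)? yes; no documented food-safety management system is in place? yes — 2 of 3 hold (need ≥2) → satisfied.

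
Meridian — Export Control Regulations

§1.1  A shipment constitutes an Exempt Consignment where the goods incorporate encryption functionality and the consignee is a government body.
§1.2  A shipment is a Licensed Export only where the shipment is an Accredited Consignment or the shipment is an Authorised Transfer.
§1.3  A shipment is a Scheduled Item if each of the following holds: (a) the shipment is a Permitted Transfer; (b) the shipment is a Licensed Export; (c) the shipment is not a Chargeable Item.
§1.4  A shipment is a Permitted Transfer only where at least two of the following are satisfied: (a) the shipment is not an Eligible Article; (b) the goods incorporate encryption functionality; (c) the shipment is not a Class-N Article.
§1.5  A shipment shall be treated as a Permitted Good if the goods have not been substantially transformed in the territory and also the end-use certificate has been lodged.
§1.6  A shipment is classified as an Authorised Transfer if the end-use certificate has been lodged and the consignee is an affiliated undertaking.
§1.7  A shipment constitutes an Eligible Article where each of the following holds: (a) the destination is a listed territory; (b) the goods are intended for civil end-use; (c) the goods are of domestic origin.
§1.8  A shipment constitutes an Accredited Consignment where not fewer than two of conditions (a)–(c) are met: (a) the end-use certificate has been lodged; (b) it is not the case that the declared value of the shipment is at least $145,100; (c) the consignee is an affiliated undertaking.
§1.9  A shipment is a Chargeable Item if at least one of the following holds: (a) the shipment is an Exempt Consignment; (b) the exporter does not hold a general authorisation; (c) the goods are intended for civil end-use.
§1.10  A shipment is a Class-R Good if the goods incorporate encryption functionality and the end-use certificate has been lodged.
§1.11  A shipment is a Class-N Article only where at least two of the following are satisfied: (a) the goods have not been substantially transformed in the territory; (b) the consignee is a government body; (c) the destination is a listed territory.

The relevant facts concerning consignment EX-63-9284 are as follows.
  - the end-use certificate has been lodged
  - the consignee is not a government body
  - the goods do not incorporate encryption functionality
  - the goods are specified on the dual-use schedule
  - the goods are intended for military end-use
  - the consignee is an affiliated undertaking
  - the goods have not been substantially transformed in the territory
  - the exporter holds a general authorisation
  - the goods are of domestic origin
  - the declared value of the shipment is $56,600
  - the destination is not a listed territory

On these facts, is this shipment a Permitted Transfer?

Yes

§1.7 — Eligible Article: [the destination is a listed territory? no] AND [the goods are intended for civil end-use? no] AND [the goods are of domestic origin? yes] → not satisfied.
§1.11 — Class-N Article: the goods have not been substantially transformed in the territory? yes; the consignee is a government body? no; the destination is a listed territory? no — 1 of 3 hold (need ≥2) → not satisfied.
§1.4 — Permitted Transfer: not an Eligible Article (§1.7)? yes; the goods incorporate encryption functionality? no; not a Class-N Article (§1.11)? yes — 2 of 3 hold (need ≥2) → satisfied.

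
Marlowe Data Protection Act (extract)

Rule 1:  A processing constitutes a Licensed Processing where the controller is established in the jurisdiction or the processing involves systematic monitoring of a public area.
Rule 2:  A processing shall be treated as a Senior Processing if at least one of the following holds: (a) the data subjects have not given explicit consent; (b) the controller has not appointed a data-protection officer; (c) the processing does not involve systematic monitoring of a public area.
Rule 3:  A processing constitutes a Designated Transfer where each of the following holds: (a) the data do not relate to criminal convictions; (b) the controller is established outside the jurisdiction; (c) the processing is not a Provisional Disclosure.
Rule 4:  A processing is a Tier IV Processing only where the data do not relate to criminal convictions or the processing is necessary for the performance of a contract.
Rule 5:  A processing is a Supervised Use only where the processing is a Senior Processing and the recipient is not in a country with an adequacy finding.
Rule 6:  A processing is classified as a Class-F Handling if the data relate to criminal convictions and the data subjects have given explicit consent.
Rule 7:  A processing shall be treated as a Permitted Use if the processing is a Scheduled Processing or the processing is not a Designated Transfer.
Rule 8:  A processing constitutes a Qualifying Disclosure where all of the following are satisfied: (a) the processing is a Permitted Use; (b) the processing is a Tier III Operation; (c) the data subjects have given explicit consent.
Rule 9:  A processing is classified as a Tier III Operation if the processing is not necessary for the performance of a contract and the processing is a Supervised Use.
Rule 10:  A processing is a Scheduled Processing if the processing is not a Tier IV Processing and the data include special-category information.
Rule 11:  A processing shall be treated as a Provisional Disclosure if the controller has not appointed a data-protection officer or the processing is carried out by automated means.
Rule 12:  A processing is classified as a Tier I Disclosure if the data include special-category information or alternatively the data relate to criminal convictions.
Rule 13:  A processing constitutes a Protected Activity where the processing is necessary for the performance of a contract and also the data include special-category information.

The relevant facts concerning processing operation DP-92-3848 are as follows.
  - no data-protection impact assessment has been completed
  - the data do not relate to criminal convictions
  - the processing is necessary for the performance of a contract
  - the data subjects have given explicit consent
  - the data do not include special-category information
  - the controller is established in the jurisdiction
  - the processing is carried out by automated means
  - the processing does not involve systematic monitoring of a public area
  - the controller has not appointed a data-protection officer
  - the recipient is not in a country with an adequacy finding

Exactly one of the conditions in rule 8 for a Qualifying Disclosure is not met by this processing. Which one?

Under rule 4: the data do not relate to criminal convictions? yes; or the processing is necessary for the performance of a contract? yes. So the processing is a Tier IV Processing.
Under rule 10: not a Tier IV Processing (rule 4)? no; and the data include special-category information? no. So the processing is not a Scheduled Processing.
Under rule 11: the controller has not appointed a data-protection officer? yes; or the processing is carried out by automated means? yes. So the processing is a Provisional Disclosure.
Under rule 3: the data do not relate to criminal convictions? yes; and the controller is established outside the jurisdiction? no; and not a Provisional Disclosure (rule 11)? no. So the processing is not a Designated Transfer.
Under rule 7: Scheduled Processing (rule 10)? no; or not a Designated Transfer (rule 3)? yes. So the processing is a Permitted Use.
Under rule 2: the data subjects have not given explicit consent? no; or the controller has not appointed a data-protection officer? yes; or the processing does not involve systematic monitoring of a public area? yes. So the processing is a Senior Processing.
Under rule 5: Senior Processing (rule 2)? yes; and the recipient is not in a country with an adequacy finding? yes. So the processing is a Supervised Use.
Under rule 9: the processing is not necessary for the performance of a contract? no; and Supervised Use (rule 5)? yes. So the processing is not a Tier III Operation.
Under rule 8: Permitted Use (rule 7)? yes; and Tier III Operation (rule 9)? no; and the data subjects have given explicit consent? yes. So the processing is not a Qualifying Disclosure.

Tier III Operation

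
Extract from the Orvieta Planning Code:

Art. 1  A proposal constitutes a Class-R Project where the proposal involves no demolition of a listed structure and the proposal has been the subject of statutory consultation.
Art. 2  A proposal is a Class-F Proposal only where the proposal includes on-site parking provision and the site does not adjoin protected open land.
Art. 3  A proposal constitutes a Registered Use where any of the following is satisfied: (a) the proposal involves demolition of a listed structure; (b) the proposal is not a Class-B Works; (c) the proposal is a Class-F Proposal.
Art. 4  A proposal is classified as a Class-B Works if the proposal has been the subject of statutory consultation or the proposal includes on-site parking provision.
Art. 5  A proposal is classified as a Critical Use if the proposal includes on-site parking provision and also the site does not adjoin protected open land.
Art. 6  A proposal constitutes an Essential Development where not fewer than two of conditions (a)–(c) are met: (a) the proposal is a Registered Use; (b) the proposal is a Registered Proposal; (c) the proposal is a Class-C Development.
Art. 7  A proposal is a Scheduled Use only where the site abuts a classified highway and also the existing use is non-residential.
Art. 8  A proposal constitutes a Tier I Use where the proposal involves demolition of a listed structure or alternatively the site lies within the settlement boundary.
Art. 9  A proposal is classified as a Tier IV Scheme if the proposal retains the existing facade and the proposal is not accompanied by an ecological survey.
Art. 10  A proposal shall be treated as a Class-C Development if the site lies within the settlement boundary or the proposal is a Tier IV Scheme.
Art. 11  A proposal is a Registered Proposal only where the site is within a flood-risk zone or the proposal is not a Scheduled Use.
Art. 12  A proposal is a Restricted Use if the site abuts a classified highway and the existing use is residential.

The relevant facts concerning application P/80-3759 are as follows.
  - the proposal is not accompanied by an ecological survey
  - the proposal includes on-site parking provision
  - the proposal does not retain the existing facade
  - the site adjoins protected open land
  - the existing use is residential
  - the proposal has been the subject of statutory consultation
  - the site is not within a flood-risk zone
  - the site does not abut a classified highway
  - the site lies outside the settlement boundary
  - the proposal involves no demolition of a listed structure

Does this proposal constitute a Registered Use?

article 4 — Class-B Works: [the proposal has been the subject of statutory consultation? yes] OR [the proposal includes on-site parking provision? yes] → satisfied.
article 2 — Class-F Proposal: [the proposal includes on-site parking provision? yes] AND [the site does not adjoin protected open land? no] → not satisfied.
article 3 — Registered Use: [the proposal involves demolition of a listed structure? no] OR [not a Class-B Works (article 4)? no] OR [Class-F Proposal (article 2)? no] → not satisfied.

No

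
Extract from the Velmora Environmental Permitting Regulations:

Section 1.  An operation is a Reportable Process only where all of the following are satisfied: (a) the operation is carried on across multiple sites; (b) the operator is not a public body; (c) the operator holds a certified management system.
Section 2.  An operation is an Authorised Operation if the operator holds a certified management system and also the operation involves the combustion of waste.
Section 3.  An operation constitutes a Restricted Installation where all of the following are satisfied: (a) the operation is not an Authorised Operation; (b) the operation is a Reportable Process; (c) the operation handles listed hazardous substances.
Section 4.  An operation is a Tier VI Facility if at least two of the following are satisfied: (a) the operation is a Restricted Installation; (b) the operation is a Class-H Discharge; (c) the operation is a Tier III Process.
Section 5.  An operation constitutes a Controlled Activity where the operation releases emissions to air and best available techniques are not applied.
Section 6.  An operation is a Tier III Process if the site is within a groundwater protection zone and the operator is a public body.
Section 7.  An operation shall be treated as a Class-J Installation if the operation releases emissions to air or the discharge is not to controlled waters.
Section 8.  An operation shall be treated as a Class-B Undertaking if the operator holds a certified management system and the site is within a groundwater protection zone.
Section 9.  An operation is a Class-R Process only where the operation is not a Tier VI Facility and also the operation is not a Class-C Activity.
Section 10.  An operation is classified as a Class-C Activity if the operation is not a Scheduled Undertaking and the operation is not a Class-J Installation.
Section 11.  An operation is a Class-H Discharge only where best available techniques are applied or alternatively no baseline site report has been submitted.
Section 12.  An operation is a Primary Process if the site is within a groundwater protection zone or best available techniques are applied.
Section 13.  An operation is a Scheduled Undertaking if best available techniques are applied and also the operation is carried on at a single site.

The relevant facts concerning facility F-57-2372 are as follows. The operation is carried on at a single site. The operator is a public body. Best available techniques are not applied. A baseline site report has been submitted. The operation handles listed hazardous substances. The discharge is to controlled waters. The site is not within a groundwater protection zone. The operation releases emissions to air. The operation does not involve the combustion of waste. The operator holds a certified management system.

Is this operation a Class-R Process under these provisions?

Yes

section 2 — Authorised Operation: [the operator holds a certified management system? yes] AND [the operation involves the combustion of waste? no] → not satisfied.
section 1 — Reportable Process: [the operation is carried on across multiple sites? no] AND [the operator is not a public body? no] AND [the operator holds a certified management system? yes] → not satisfied.
section 3 — Restricted Installation: [not an Authorised Operation (section 2)? yes] AND [Reportable Process (section 1)? no] AND [the operation handles listed hazardous substances? yes] → not satisfied.
section 11 — Class-H Discharge: [best available techniques are applied? no] OR [no baseline site report has been submitted? no] → not satisfied.
section 6 — Tier III Process: [the site is within a groundwater protection zone? no] AND [the operator is a public body? yes] → not satisfied.
section 4 — Tier VI Facility: Restricted Installation (section 3)? no; Class-H Discharge (section 11)? no; Tier III Process (section 6)? no — 0 of 3 hold (need ≥2) → not satisfied.
section 13 — Scheduled Undertaking: [best available techniques are applied? no] AND [the operation is carried on at a single site? yes] → not satisfied.
section 7 — Class-J Installation: [the operation releases emissions to air? yes] OR [the discharge is not to controlled waters? no] → satisfied.
section 10 — Class-C Activity: [not a Scheduled Undertaking (section 13)? yes] AND [not a Class-J Installation (section 7)? no] → not satisfied.
section 9 — Class-R Process: [not a Tier VI Facility (section 4)? yes] AND [not a Class-C Activity (section 10)? yes] → satisfied.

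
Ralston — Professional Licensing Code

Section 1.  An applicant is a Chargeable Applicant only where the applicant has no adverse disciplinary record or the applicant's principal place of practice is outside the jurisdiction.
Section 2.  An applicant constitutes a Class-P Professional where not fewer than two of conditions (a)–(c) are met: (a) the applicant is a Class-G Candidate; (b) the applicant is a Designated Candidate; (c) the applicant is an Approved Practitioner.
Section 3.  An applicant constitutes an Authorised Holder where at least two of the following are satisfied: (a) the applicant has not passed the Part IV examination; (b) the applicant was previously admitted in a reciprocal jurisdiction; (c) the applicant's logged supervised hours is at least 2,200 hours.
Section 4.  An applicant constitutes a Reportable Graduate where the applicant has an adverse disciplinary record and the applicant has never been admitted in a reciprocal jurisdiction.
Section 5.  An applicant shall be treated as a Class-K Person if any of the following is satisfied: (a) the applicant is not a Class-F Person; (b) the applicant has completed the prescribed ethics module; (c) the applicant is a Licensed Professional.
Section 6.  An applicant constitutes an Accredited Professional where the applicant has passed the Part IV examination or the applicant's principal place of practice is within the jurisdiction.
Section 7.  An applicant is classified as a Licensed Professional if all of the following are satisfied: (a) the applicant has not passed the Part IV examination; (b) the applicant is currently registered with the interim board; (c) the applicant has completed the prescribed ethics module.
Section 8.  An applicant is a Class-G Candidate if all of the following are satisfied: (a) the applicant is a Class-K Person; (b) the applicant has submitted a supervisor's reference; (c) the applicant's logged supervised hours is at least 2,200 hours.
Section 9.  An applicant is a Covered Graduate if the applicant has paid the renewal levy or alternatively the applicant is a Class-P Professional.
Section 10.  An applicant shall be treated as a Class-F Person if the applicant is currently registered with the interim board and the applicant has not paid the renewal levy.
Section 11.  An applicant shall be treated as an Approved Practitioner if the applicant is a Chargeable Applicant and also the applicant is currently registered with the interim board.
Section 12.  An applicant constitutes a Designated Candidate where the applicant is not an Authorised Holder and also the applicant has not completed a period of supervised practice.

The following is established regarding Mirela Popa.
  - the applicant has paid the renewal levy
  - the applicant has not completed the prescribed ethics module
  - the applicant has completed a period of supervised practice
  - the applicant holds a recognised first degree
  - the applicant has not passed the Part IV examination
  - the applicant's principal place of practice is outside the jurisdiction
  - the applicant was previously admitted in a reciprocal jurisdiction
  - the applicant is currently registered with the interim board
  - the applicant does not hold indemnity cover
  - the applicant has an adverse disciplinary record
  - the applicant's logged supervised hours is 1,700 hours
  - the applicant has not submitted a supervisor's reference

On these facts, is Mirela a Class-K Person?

Yes

section 10 — Class-F Person: [the applicant is currently registered with the interim board? yes] AND [the applicant has not paid the renewal levy? no] → not satisfied.
section 7 — Licensed Professional: [the applicant has not passed the Part IV examination? yes] AND [the applicant is currently registered with the interim board? yes] AND [the applicant has completed the prescribed ethics module? no] → not satisfied.
section 5 — Class-K Person: [not a Class-F Person (section 10)? yes] OR [the applicant has completed the prescribed ethics module? no] OR [Licensed Professional (section 7)? no] → satisfied.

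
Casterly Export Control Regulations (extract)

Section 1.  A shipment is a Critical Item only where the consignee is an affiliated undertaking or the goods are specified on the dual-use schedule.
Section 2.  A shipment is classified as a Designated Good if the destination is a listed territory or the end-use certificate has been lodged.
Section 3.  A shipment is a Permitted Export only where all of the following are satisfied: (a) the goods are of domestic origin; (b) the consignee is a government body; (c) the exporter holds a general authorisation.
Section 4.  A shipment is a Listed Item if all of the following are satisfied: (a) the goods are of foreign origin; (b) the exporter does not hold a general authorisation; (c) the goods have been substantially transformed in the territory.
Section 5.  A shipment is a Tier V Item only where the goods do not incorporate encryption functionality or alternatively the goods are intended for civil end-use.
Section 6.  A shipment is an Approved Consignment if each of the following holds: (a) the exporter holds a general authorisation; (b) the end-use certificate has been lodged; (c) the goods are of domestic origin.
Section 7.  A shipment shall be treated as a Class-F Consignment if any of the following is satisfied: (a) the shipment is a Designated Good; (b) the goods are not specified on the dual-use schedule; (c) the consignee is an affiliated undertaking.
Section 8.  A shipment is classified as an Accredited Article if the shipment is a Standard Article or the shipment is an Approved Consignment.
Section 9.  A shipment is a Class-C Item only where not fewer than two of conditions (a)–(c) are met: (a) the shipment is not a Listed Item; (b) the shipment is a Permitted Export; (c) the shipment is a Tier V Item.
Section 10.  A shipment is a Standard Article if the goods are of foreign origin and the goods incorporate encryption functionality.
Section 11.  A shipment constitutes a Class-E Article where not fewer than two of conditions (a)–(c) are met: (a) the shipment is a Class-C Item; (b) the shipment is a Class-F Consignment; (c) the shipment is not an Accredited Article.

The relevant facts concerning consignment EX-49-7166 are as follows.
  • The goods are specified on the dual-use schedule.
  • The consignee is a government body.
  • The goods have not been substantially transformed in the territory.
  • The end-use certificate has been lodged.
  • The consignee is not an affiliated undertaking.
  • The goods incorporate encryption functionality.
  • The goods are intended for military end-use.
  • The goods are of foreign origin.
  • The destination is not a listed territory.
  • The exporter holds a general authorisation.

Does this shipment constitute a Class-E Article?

No

Under section 4: the goods are of foreign origin? yes; and the exporter does not hold a general authorisation? no; and the goods have been substantially transformed in the territory? no. So the shipment is not a Listed Item.
Under section 3: the goods are of domestic origin? no; and the consignee is a government body? yes; and the exporter holds a general authorisation? yes. So the shipment is not a Permitted Export.
Under section 5: the goods do not incorporate encryption functionality? no; or the goods are intended for civil end-use? no. So the shipment is not a Tier V Item.
Under section 9: not a Listed Item (section 4)? yes; Permitted Export (section 3)? no; Tier V Item (section 5)? no — 1 of 3 hold (need ≥2) → not satisfied.
Under section 2: the destination is a listed territory? no; or the end-use certificate has been lodged? yes. So the shipment is a Designated Good.
Under section 7: Designated Good (section 2)? yes; or the goods are not specified on the dual-use schedule? no; or the consignee is an affiliated undertaking? no. So the shipment is a Class-F Consignment.
Under section 10: the goods are of foreign origin? yes; and the goods incorporate encryption functionality? yes. So the shipment is a Standard Article.
Under section 6: the exporter holds a general authorisation? yes; and the end-use certificate has been lodged? yes; and the goods are of domestic origin? no. So the shipment is not an Approved Consignment.
Under section 8: Standard Article (section 10)? yes; or Approved Consignment (section 6)? no. So the shipment is an Accredited Article.
Under section 11: Class-C Item (section 9)? no; Class-F Consignment (section 7)? yes; not an Accredited Article (section 8)? no — 1 of 3 hold (need ≥2) → not satisfied.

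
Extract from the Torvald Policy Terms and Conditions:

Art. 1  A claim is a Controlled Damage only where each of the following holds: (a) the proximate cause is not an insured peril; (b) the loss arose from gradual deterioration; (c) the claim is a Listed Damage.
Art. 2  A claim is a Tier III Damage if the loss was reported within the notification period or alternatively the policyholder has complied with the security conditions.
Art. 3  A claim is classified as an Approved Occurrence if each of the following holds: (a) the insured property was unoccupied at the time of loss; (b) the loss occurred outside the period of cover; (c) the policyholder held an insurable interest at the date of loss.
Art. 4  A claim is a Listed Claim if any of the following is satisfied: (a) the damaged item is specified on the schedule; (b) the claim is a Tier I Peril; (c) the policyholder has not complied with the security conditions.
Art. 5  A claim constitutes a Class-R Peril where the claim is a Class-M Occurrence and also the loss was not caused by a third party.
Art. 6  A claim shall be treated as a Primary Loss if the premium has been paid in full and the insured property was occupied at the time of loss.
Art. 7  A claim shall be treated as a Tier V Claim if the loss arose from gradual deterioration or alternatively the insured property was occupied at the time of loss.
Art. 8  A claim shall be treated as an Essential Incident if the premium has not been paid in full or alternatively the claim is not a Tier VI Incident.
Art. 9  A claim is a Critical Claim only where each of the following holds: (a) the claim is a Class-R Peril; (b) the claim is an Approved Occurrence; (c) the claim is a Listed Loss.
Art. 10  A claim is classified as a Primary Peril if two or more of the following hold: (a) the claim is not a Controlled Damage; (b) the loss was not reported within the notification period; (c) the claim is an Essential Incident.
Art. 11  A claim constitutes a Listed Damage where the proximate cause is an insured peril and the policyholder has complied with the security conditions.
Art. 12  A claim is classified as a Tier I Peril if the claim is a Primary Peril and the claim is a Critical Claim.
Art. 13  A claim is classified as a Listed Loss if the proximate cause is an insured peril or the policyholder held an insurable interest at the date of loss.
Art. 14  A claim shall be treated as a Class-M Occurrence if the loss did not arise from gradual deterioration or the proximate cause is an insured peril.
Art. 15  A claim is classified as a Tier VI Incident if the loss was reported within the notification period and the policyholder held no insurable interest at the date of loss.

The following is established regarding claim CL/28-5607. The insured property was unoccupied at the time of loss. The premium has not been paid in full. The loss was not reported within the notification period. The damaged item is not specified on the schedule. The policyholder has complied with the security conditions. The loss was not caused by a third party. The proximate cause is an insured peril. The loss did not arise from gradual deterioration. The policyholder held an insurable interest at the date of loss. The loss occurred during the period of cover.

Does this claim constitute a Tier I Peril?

No

Under article 11: the proximate cause is an insured peril? yes; and the policyholder has complied with the security conditions? yes. So the claim is a Listed Damage.
Under article 1: the proximate cause is not an insured peril? no; and the loss arose from gradual deterioration? no; and Listed Damage (article 11)? yes. So the claim is not a Controlled Damage.
Under article 15: the loss was reported within the notification period? no; and the policyholder held no insurable interest at the date of loss? no. So the claim is not a Tier VI Incident.
Under article 8: the premium has not been paid in full? yes; or not a Tier VI Incident (article 15)? yes. So the claim is an Essential Incident.
Under article 10: not a Controlled Damage (article 1)? yes; the loss was not reported within the notification period? yes; Essential Incident (article 8)? yes — 3 of 3 hold (need ≥2) → satisfied.
Under article 14: the loss did not arise from gradual deterioration? yes; or the proximate cause is an insured peril? yes. So the claim is a Class-M Occurrence.
Under article 5: Class-M Occurrence (article 14)? yes; and the loss was not caused by a third party? yes. So the claim is a Class-R Peril.
Under article 3: the insured property was unoccupied at the time of loss? yes; and the loss occurred outside the period of cover? no; and the policyholder held an insurable interest at the date of loss? yes. So the claim is not an Approved Occurrence.
Under article 13: the proximate cause is an insured peril? yes; or the policyholder held an insurable interest at the date of loss? yes. So the claim is a Listed Loss.
Under article 9: Class-R Peril (article 5)? yes; and Approved Occurrence (article 3)? no; and Listed Loss (article 13)? yes. So the claim is not a Critical Claim.
Under article 12: Primary Peril (article 10)? yes; and Critical Claim (article 9)? no. So the claim is not a Tier I Peril.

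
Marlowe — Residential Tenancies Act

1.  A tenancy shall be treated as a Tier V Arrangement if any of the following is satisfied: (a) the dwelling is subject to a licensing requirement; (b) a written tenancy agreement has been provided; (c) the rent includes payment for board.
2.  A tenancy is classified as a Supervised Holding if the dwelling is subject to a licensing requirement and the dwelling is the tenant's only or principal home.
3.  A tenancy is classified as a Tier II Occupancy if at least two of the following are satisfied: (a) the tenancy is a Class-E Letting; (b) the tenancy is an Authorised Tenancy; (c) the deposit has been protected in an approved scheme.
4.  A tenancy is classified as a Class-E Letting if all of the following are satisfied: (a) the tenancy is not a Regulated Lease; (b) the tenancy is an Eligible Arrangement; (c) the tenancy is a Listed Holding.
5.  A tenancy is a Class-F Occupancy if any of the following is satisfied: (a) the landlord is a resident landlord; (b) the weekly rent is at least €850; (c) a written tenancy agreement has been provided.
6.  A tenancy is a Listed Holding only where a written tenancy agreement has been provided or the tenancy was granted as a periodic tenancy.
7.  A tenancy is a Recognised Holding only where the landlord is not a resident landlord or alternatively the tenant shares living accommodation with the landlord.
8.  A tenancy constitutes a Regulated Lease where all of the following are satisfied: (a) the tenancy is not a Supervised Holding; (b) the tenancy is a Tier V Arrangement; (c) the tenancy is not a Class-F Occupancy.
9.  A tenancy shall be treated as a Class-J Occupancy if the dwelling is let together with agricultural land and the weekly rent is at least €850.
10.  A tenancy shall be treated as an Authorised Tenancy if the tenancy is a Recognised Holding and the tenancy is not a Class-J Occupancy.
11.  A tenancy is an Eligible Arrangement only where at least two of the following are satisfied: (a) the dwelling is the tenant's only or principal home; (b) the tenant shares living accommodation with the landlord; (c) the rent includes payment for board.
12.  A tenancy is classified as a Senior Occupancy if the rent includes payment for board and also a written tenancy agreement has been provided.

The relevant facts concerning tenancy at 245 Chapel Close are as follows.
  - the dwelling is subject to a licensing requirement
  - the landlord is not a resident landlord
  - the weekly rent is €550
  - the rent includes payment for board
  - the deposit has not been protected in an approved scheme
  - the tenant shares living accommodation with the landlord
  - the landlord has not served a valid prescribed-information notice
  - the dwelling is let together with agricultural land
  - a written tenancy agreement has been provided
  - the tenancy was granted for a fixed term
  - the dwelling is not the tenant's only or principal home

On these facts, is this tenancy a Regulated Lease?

No

paragraph 2 — Supervised Holding: [the dwelling is subject to a licensing requirement? yes] AND [the dwelling is the tenant's only or principal home? no] → not satisfied.
paragraph 1 — Tier V Arrangement: [the dwelling is subject to a licensing requirement? yes] OR [a written tenancy agreement has been provided? yes] OR [the rent includes payment for board? yes] → satisfied.
paragraph 5 — Class-F Occupancy: [the landlord is a resident landlord? no] OR [weekly rent: €550 ≥ €850? no] OR [a written tenancy agreement has been provided? yes] → satisfied.
paragraph 8 — Regulated Lease: [not a Supervised Holding (paragraph 2)? yes] AND [Tier V Arrangement (paragraph 1)? yes] AND [not a Class-F Occupancy (paragraph 5)? no] → not satisfied.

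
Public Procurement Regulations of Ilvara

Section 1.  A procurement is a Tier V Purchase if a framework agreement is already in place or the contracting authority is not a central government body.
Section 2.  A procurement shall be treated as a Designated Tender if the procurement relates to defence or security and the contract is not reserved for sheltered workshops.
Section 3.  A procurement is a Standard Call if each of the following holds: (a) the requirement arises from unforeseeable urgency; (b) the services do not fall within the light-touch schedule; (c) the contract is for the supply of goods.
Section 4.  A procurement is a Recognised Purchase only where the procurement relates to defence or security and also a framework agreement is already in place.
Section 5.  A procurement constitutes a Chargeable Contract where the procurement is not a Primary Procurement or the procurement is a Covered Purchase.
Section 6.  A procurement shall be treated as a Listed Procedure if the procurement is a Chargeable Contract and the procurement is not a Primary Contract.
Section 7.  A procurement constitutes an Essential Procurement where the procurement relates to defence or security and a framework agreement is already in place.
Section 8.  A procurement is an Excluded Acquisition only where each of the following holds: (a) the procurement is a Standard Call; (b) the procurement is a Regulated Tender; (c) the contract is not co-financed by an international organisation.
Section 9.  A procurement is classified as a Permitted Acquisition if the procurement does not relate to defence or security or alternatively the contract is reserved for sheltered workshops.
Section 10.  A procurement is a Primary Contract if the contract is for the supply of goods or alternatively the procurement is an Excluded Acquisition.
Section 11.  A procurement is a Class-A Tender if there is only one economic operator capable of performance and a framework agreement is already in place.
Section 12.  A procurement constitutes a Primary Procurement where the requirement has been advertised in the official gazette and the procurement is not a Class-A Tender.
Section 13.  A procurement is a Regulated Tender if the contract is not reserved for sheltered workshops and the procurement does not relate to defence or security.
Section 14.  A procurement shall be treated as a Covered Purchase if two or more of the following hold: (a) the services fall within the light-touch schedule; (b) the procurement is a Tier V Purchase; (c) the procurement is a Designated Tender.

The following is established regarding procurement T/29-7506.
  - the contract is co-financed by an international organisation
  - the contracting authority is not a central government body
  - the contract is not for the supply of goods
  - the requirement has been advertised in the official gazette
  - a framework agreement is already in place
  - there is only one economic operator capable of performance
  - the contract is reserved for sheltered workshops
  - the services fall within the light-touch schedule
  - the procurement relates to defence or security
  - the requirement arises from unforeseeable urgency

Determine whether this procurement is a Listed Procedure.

section 11 — Class-A Tender: [there is only one economic operator capable of performance? yes] AND [a framework agreement is already in place? yes] → satisfied.
section 12 — Primary Procurement: [the requirement has been advertised in the official gazette? yes] AND [not a Class-A Tender (section 11)? no] → not satisfied.
section 1 — Tier V Purchase: [a framework agreement is already in place? yes] OR [the contracting authority is not a central government body? yes] → satisfied.
section 2 — Designated Tender: [the procurement relates to defence or security? yes] AND [the contract is not reserved for sheltered workshops? no] → not satisfied.
section 14 — Covered Purchase: the services fall within the light-touch schedule? yes; Tier V Purchase (section 1)? yes; Designated Tender (section 2)? no — 2 of 3 hold (need ≥2) → satisfied.
section 5 — Chargeable Contract: [not a Primary Procurement (section 12)? yes] OR [Covered Purchase (section 14)? yes] → satisfied.
section 3 — Standard Call: [the requirement arises from unforeseeable urgency? yes] AND [the services do not fall within the light-touch schedule? no] AND [the contract is for the supply of goods? no] → not satisfied.
section 13 — Regulated Tender: [the contract is not reserved for sheltered workshops? no] AND [the procurement does not relate to defence or security? no] → not satisfied.
section 8 — Excluded Acquisition: [Standard Call (section 3)? no] AND [Regulated Tender (section 13)? no] AND [the contract is not co-financed by an international organisation? no] → not satisfied.
section 10 — Primary Contract: [the contract is for the supply of goods? no] OR [Excluded Acquisition (section 8)? no] → not satisfied.
section 6 — Listed Procedure: [Chargeable Contract (section 5)? yes] AND [not a Primary Contract (section 10)? yes] → satisfied.

Yes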